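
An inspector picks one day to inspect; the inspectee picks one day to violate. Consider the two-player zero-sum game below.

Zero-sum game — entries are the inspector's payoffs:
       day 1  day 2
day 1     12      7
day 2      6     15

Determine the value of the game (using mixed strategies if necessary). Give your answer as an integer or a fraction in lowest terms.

Row minima are 7 and 6, so the inspector's maximin is 7; column maxima are 12 and 15, so the inspectee's minimax is 12. These differ, so the equilibrium is in mixed strategies.
Let the inspector play day 1 with probability p. The inspectee is indifferent when 12p + 6(1−p) = 7p + 15(1−p), giving p = 9/14.
Let the inspectee play day 1 with probability q. The inspector is indifferent when 12q + 7(1−q) = 6q + 15(1−q), giving q = 4/7.
The value is 12·(4/7) + (7)·(3/7) = 69/7.

69/7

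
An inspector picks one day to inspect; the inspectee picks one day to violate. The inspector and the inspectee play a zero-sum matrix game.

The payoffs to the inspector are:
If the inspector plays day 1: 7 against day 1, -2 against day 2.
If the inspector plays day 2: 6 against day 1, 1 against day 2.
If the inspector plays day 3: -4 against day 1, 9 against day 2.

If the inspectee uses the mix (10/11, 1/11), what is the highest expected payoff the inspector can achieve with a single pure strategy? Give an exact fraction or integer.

day 1: (7)·(10/11) + (-2)·(1/11) = 68/11.
day 2: (6)·(10/11) + (1)·(1/11) = 61/11.
day 3: (-4)·(10/11) + (9)·(1/11) = -31/11.
The best pure response is day 1 with expected payoff 68/11.

68/11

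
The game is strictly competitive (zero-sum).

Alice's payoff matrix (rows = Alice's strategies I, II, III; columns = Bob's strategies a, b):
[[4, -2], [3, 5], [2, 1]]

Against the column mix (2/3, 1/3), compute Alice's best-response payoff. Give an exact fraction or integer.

11/3

I: (4)·(2/3) + (-2)·(1/3) = 2.
II: (3)·(2/3) + (5)·(1/3) = 11/3.
III: (2)·(2/3) + (1)·(1/3) = 5/3.
The best pure response is II with expected payoff 11/3.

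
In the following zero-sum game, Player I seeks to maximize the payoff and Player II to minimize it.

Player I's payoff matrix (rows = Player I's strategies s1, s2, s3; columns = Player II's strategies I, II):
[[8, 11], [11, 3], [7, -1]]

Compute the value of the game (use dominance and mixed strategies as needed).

97/11

Row s3 is strictly dominated by row s2, so Player I never plays it.
The remaining 2×2 game on (s1, s2) × (I, II) has no saddle point. Let Player I play s1 with probability p; indifference gives 8p + 11(1−p) = 11p + 3(1−p), so p = 8/11.
Similarly Player II's optimal q on I is 8/11, and the value is 8·(8/11) + (11)·(3/11) = 97/11.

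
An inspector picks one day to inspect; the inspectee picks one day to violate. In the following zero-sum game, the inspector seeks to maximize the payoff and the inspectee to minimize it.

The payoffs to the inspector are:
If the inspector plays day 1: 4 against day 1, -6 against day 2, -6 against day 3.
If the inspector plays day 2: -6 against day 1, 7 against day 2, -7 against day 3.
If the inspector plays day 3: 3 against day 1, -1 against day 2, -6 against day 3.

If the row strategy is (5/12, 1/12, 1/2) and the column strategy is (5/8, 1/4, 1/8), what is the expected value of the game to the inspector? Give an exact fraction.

29/96

Against (5/8, 1/4, 1/8), each row's expected payoff is day 1: 1/4; day 2: -23/8; day 3: 7/8.
Taking the (5/12, 1/12, 1/2)-weighted average: (5/12)·(1/4) + (1/12)·(-23/8) + (1/2)·(7/8) = 29/96.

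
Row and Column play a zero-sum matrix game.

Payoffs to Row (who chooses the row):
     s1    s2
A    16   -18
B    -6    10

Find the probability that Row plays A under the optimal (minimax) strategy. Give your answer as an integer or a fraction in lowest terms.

Row minima are -18 and -6, so Row's maximin is -6; column maxima are 16 and 10, so Column's minimax is 10. These differ, so the equilibrium is in mixed strategies.
Let Row play A with probability p. Column is indifferent when 16p − 6(1−p) = −18p + 10(1−p), giving p = 8/25.

8/25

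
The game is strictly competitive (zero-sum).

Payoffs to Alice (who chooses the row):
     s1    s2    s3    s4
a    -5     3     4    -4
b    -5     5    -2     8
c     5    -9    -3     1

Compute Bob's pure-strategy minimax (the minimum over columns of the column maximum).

The worst case (largest entry) in each column is s1: 5, s2: 5, s3: 4, s4: 8.
The best (smallest) of these is 4.

4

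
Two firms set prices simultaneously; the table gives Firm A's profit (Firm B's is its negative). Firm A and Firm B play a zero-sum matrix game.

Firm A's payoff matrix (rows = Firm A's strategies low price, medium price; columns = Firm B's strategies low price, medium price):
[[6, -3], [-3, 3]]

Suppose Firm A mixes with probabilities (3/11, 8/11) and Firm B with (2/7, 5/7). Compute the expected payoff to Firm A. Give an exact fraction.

Against (2/7, 5/7), each row's expected payoff is low price: -3/7; medium price: 9/7.
Taking the (3/11, 8/11)-weighted average: (3/11)·(-3/7) + (8/11)·(9/7) = 9/11.

9/11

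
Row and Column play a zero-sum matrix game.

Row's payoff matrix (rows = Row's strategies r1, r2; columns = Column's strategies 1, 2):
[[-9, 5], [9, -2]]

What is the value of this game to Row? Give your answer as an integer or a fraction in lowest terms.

Row minima are -9 and -2, so Row's maximin is -2; column maxima are 9 and 5, so Column's minimax is 5. These differ, so the equilibrium is in mixed strategies.
Let Row play r1 with probability p. Column is indifferent when −9p + 9(1−p) = 5p − 2(1−p), giving p = 11/25.
Let Column play 1 with probability q. Row is indifferent when −9q + 5(1−q) = 9q − 2(1−q), giving q = 7/25.
The value is -9·(7/25) + (5)·(18/25) = 27/25.

27/25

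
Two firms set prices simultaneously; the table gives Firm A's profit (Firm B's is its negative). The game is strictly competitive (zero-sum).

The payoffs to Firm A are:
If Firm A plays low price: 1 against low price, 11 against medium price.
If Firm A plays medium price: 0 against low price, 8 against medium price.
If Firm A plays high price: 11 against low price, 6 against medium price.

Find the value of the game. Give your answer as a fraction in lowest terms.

23/3

Row medium price is strictly dominated by row low price, so Firm A never plays it.
The remaining 2×2 game on (low price, high price) × (low price, medium price) has no saddle point. Let Firm A play low price with probability p; indifference gives p + 11(1−p) = 11p + 6(1−p), so p = 1/3.
Similarly Firm B's optimal q on low price is 1/3, and the value is 1·(1/3) + (11)·(2/3) = 23/3.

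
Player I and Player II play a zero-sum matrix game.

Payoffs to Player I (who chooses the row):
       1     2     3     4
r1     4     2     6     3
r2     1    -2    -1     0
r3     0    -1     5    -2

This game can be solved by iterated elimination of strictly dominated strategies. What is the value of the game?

Row r3 is strictly dominated by row r1 (4>0, 2>-1, 6>5, 3>-2); eliminate r3.
Row r2 is strictly dominated by row r1 (4>1, 2>-2, 6>-1, 3>0); eliminate r2.
Column 1 is strictly dominated by 2 for Player II (2<4); eliminate 1.
Column 3 is strictly dominated by 2 for Player II (2<6); eliminate 3.
Column 4 is strictly dominated by 2 for Player II (2<3); eliminate 4.
Only (r1, 2) remains, with payoff 2.

2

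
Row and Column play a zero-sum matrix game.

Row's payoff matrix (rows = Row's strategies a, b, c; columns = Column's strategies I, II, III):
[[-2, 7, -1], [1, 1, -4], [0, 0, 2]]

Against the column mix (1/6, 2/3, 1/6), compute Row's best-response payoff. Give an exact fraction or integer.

a: (-2)·(1/6) + (7)·(2/3) + (-1)·(1/6) = 25/6.
b: (1)·(1/6) + (1)·(2/3) + (-4)·(1/6) = 1/6.
c: (0)·(1/6) + (0)·(2/3) + (2)·(1/6) = 1/3.
The best pure response is a with expected payoff 25/6.

25/6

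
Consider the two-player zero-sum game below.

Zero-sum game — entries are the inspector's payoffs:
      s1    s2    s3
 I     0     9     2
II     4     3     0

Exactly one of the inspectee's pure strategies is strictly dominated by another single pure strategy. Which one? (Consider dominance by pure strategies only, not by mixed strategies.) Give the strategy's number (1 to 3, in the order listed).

2

The inspectee prefers columns that give the inspector less. Compare s2 with s3: 2 < 9, 0 < 3.
So s3 strictly dominates s2 for the inspectee; s2 is strictly dominated.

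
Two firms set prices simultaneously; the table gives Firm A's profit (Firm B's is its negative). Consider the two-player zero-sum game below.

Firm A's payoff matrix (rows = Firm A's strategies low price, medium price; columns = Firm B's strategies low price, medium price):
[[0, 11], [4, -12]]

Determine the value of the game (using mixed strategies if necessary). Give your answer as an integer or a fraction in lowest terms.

44/27

Row minima are 0 and -12, so Firm A's maximin is 0; column maxima are 4 and 11, so Firm B's minimax is 4. These differ, so the equilibrium is in mixed strategies.
Let Firm A play low price with probability p. Firm B is indifferent when 4(1−p) = 11p − 12(1−p), giving p = 16/27.
Let Firm B play low price with probability q. Firm A is indifferent when 11(1−q) = 4q − 12(1−q), giving q = 23/27.
The value is 0·(23/27) + (11)·(4/27) = 44/27.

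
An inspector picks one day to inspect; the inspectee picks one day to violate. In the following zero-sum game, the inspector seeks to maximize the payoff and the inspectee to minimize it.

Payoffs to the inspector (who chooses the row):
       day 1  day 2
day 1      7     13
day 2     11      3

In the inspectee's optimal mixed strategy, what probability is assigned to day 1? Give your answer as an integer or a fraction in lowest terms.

5/7

Row minima are 7 and 3, so the inspector's maximin is 7; column maxima are 11 and 13, so the inspectee's minimax is 11. These differ, so the equilibrium is in mixed strategies.
Let the inspectee play day 1 with probability q. The inspector is indifferent when 7q + 13(1−q) = 11q + 3(1−q), giving q = 5/7.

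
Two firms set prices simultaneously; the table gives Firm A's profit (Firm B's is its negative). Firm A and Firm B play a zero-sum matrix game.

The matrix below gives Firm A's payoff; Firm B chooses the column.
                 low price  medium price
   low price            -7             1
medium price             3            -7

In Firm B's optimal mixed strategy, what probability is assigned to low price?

Row minima are -7 and -7, so Firm A's maximin is -7; column maxima are 3 and 1, so Firm B's minimax is 1. These differ, so the equilibrium is in mixed strategies.
Let Firm B play low price with probability q. Firm A is indifferent when −7q + (1−q) = 3q − 7(1−q), giving q = 4/9.

4/9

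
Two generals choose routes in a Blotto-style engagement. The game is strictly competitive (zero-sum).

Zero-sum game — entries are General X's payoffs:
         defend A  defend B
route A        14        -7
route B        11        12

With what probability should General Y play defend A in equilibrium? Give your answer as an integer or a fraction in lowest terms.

19/22

Row minima are -7 and 11, so General X's maximin is 11; column maxima are 14 and 12, so General Y's minimax is 12. These differ, so the equilibrium is in mixed strategies.
Let General Y play defend A with probability q. General X is indifferent when 14q − 7(1−q) = 11q + 12(1−q), giving q = 19/22.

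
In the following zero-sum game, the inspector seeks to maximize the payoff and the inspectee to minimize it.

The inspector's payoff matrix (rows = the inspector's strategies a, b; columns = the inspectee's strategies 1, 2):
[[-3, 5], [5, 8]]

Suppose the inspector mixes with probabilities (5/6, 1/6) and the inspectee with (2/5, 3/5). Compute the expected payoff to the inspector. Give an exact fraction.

Against (2/5, 3/5), each row's expected payoff is a: 9/5; b: 34/5.
Taking the (5/6, 1/6)-weighted average: (5/6)·(9/5) + (1/6)·(34/5) = 79/30.

79/30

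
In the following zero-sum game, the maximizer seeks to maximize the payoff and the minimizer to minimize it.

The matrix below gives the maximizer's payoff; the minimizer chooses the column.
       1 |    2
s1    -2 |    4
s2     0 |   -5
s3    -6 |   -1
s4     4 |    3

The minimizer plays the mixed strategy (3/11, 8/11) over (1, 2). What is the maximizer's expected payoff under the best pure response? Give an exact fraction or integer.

36/11

s1: (-2)·(3/11) + (4)·(8/11) = 26/11.
s2: (0)·(3/11) + (-5)·(8/11) = -40/11.
s3: (-6)·(3/11) + (-1)·(8/11) = -26/11.
s4: (4)·(3/11) + (3)·(8/11) = 36/11.
The best pure response is s4 with expected payoff 36/11.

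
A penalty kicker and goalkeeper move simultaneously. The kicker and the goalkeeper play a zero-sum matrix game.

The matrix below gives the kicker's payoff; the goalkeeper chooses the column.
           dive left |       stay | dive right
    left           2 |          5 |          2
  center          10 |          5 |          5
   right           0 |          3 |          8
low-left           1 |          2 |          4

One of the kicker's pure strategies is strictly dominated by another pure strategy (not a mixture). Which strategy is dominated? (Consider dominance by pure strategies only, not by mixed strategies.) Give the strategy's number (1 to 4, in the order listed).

4

Compare low-left with center: 10 > 1, 5 > 2, 5 > 4.
So center strictly dominates low-left for the kicker; low-left is strictly dominated.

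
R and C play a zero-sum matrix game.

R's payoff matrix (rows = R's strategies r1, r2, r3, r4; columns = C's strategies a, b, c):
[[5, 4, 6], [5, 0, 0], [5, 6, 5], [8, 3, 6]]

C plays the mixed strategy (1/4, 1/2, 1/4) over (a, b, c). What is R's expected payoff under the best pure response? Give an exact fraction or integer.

r1: (5)·(1/4) + (4)·(1/2) + (6)·(1/4) = 19/4.
r2: (5)·(1/4) + (0)·(1/2) + (0)·(1/4) = 5/4.
r3: (5)·(1/4) + (6)·(1/2) + (5)·(1/4) = 11/2.
r4: (8)·(1/4) + (3)·(1/2) + (6)·(1/4) = 5.
The best pure response is r3 with expected payoff 11/2.

11/2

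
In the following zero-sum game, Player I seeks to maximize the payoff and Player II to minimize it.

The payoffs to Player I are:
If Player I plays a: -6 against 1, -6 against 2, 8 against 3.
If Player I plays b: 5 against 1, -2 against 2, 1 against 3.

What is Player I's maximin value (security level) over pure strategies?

The worst-case payoff for each row is a: -6, b: -2.
The best of these is -2.

-2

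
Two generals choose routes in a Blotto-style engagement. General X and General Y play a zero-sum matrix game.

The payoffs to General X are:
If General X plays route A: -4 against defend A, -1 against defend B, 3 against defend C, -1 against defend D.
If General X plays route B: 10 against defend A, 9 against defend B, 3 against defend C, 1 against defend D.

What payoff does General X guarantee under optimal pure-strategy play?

Row minima: -4, 1 → General X's maximin is 1.
Column maxima: 10, 9, 3, 1 → General Y's minimax is 1.
They coincide at (route B, defend D), so the value is 1.

1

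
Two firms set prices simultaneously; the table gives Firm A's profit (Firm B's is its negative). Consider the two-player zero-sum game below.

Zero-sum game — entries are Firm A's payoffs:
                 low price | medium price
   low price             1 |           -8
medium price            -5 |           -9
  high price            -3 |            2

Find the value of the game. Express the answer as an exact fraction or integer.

Row medium price is strictly dominated by row low price, so Firm A never plays it.
The remaining 2×2 game on (low price, high price) × (low price, medium price) has no saddle point. Let Firm A play low price with probability p; indifference gives p − 3(1−p) = −8p + 2(1−p), so p = 5/14.
Similarly Firm B's optimal q on low price is 5/7, and the value is 1·(5/7) + (-8)·(2/7) = -11/7.

-11/7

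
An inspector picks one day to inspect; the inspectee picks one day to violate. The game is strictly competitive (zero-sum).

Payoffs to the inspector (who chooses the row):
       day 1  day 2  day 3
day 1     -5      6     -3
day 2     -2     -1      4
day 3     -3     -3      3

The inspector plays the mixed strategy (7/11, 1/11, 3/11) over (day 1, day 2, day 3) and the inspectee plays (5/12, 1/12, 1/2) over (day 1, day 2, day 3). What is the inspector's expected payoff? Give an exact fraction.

-41/22

Against (5/12, 1/12, 1/2), each row's expected payoff is day 1: -37/12; day 2: 13/12; day 3: 0.
Taking the (7/11, 1/11, 3/11)-weighted average: (7/11)·(-37/12) + (1/11)·(13/12) + (3/11)·(0) = -41/22.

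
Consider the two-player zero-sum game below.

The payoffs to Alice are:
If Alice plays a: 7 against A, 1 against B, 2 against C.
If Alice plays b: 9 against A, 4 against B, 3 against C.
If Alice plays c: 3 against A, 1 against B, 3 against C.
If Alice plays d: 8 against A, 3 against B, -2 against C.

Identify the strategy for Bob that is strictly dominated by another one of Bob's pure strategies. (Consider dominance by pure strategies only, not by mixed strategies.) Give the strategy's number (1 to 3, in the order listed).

Bob prefers columns that give Alice less. Compare A with B: 1 < 7, 4 < 9, 1 < 3, 3 < 8.
So B strictly dominates A for Bob; A is strictly dominated.

1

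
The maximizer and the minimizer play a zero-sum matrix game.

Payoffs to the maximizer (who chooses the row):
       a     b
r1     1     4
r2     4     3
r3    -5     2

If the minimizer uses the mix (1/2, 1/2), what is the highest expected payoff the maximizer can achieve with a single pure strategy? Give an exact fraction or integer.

7/2

r1: (1)·(1/2) + (4)·(1/2) = 5/2.
r2: (4)·(1/2) + (3)·(1/2) = 7/2.
r3: (-5)·(1/2) + (2)·(1/2) = -3/2.
The best pure response is r2 with expected payoff 7/2.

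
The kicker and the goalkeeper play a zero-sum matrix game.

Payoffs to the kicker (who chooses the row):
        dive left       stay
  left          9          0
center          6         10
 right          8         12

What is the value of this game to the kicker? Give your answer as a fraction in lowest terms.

108/13

Row center is strictly dominated by row right, so the kicker never plays it.
The remaining 2×2 game on (left, right) × (dive left, stay) has no saddle point. Let the kicker play left with probability p; indifference gives 9p + 8(1−p) = 12(1−p), so p = 4/13.
Similarly the goalkeeper's optimal q on dive left is 12/13, and the value is 9·(12/13) + (0)·(1/13) = 108/13.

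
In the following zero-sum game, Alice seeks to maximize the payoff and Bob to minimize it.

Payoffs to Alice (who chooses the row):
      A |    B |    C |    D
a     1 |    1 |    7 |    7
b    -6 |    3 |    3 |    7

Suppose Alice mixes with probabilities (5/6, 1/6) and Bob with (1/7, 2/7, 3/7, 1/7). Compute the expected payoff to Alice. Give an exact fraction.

57/14

Against (1/7, 2/7, 3/7, 1/7), each row's expected payoff is a: 31/7; b: 16/7.
Taking the (5/6, 1/6)-weighted average: (5/6)·(31/7) + (1/6)·(16/7) = 57/14.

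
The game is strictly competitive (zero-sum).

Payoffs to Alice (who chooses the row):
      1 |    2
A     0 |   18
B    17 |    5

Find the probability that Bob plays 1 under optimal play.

Row minima are 0 and 5, so Alice's maximin is 5; column maxima are 17 and 18, so Bob's minimax is 17. These differ, so the equilibrium is in mixed strategies.
Let Bob play 1 with probability q. Alice is indifferent when 18(1−q) = 17q + 5(1−q), giving q = 13/30.

13/30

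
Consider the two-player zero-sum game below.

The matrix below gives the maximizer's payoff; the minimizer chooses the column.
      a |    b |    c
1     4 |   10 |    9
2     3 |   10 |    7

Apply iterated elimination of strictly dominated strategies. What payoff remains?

4

Column b is strictly dominated by a for the minimizer (4<10, 3<10); eliminate b.
Row 2 is strictly dominated by row 1 (4>3, 9>7); eliminate 2.
Column c is strictly dominated by a for the minimizer (4<9); eliminate c.
Only (1, a) remains, with payoff 4.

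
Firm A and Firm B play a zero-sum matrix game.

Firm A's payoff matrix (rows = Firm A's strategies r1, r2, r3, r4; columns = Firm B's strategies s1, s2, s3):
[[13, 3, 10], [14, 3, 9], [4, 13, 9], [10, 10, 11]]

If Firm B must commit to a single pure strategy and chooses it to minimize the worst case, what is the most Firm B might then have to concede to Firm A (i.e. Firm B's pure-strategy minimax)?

11

The worst case (largest entry) in each column is s1: 14, s2: 13, s3: 11.
The best (smallest) of these is 11.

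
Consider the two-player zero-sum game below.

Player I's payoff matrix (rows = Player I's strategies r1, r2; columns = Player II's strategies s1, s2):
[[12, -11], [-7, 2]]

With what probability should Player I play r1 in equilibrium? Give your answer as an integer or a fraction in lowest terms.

9/32

Row minima are -11 and -7, so Player I's maximin is -7; column maxima are 12 and 2, so Player II's minimax is 2. These differ, so the equilibrium is in mixed strategies.
Let Player I play r1 with probability p. Player II is indifferent when 12p − 7(1−p) = −11p + 2(1−p), giving p = 9/32.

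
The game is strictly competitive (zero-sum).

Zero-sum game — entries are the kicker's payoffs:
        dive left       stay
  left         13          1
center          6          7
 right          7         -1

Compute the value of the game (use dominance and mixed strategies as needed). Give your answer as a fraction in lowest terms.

85/13

Row right is strictly dominated by row left, so the kicker never plays it.
The remaining 2×2 game on (left, center) × (dive left, stay) has no saddle point. Let the kicker play left with probability p; indifference gives 13p + 6(1−p) = p + 7(1−p), so p = 1/13.
Similarly the goalkeeper's optimal q on dive left is 6/13, and the value is 13·(6/13) + (1)·(7/13) = 85/13.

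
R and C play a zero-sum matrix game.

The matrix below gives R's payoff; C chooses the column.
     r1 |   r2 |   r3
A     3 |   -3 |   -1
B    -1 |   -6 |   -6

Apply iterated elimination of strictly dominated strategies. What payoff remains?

Column r1 is strictly dominated by r2 for C (-3<3, -6<-1); eliminate r1.
Row B is strictly dominated by row A (-3>-6, -1>-6); eliminate B.
Column r3 is strictly dominated by r2 for C (-3<-1); eliminate r3.
Only (A, r2) remains, with payoff -3.

-3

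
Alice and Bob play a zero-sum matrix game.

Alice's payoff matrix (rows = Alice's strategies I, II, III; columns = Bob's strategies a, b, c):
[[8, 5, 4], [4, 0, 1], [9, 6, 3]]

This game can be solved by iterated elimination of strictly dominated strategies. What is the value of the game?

4

Row II is strictly dominated by row I (8>4, 5>0, 4>1); eliminate II.
Column b is strictly dominated by c for Bob (4<5, 3<6); eliminate b.
Column a is strictly dominated by c for Bob (4<8, 3<9); eliminate a.
Row III is strictly dominated by row I (4>3); eliminate III.
Only (I, c) remains, with payoff 4.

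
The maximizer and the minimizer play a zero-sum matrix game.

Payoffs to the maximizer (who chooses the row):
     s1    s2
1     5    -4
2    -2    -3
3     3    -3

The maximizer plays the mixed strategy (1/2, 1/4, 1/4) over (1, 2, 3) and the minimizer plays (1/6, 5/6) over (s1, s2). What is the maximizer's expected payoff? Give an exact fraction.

-59/24

Against (1/6, 5/6), each row's expected payoff is 1: -5/2; 2: -17/6; 3: -2.
Taking the (1/2, 1/4, 1/4)-weighted average: (1/2)·(-5/2) + (1/4)·(-17/6) + (1/4)·(-2) = -59/24.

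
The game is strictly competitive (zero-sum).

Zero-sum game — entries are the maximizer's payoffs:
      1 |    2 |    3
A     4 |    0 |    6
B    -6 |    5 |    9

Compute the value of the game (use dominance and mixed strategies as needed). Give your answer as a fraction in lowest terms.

4/3

Column 3 is strictly dominated by 2 for the minimizer (it gives the maximizer more in every row).
The remaining 2×2 game on (A, B) × (1, 2) has no saddle point. Let the maximizer play A with probability p; indifference gives 4p − 6(1−p) = 5(1−p), so p = 11/15.
Similarly the minimizer's optimal q on 1 is 1/3, and the value is 4·(1/3) + (0)·(2/3) = 4/3.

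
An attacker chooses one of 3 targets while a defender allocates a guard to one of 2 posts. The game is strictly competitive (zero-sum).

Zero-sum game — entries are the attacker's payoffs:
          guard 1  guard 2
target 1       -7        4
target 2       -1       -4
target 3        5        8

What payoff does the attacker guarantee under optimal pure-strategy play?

Row minima: -7, -4, 5 → the attacker's maximin is 5.
Column maxima: 5, 8 → the defender's minimax is 5.
They coincide at (target 3, guard 1), so the value is 5.

5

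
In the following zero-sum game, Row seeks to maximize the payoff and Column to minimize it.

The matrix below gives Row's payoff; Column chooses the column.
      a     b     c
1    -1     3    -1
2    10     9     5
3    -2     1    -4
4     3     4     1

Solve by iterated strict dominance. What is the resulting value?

5

Column b is strictly dominated by c for Column (-1<3, 5<9, -4<1, 1<4); eliminate b.
Row 3 is strictly dominated by row 1 (-1>-2, -1>-4); eliminate 3.
Row 1 is strictly dominated by row 2 (10>-1, 5>-1); eliminate 1.
Row 4 is strictly dominated by row 2 (10>3, 5>1); eliminate 4.
Column a is strictly dominated by c for Column (5<10); eliminate a.
Only (2, c) remains, with payoff 5.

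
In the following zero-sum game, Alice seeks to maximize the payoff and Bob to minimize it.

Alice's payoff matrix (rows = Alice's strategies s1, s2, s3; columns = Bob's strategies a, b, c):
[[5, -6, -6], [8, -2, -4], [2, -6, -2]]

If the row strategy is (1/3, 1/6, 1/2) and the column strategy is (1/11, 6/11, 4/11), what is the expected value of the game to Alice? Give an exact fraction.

-128/33

Against (1/11, 6/11, 4/11), each row's expected payoff is s1: -5; s2: -20/11; s3: -42/11.
Taking the (1/3, 1/6, 1/2)-weighted average: (1/3)·(-5) + (1/6)·(-20/11) + (1/2)·(-42/11) = -128/33.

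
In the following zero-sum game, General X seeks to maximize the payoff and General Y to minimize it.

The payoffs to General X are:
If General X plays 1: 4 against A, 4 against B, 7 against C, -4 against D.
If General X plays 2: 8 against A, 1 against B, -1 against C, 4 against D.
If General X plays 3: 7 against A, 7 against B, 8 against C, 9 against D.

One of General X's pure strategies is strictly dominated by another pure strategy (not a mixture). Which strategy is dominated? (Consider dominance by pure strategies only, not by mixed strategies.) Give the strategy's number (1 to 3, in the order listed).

Compare 1 with 3: 7 > 4, 7 > 4, 8 > 7, 9 > -4.
So 3 strictly dominates 1 for General X; 1 is strictly dominated.

1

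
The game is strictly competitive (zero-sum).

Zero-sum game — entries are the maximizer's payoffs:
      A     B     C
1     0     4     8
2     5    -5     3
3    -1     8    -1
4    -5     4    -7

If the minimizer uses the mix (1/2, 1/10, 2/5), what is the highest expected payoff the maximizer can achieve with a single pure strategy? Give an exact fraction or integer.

18/5

1: (0)·(1/2) + (4)·(1/10) + (8)·(2/5) = 18/5.
2: (5)·(1/2) + (-5)·(1/10) + (3)·(2/5) = 16/5.
3: (-1)·(1/2) + (8)·(1/10) + (-1)·(2/5) = -1/10.
4: (-5)·(1/2) + (4)·(1/10) + (-7)·(2/5) = -49/10.
The best pure response is 1 with expected payoff 18/5.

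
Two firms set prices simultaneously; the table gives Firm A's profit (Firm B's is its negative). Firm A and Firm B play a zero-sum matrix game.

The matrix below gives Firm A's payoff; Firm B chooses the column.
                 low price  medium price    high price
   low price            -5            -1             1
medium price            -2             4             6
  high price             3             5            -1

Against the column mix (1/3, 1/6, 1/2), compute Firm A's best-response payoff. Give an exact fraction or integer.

low price: (-5)·(1/3) + (-1)·(1/6) + (1)·(1/2) = -4/3.
medium price: (-2)·(1/3) + (4)·(1/6) + (6)·(1/2) = 3.
high price: (3)·(1/3) + (5)·(1/6) + (-1)·(1/2) = 4/3.
The best pure response is medium price with expected payoff 3.

3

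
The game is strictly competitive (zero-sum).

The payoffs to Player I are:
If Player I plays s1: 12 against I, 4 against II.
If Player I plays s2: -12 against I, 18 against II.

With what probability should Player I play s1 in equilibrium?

Row minima are 4 and -12, so Player I's maximin is 4; column maxima are 12 and 18, so Player II's minimax is 12. These differ, so the equilibrium is in mixed strategies.
Let Player I play s1 with probability p. Player II is indifferent when 12p − 12(1−p) = 4p + 18(1−p), giving p = 15/19.

15/19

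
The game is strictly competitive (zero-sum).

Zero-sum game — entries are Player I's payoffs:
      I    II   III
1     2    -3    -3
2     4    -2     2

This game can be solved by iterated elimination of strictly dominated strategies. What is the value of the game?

-2

Row 1 is strictly dominated by row 2 (4>2, -2>-3, 2>-3); eliminate 1.
Column I is strictly dominated by II for Player II (-2<4); eliminate I.
Column III is strictly dominated by II for Player II (-2<2); eliminate III.
Only (2, II) remains, with payoff -2.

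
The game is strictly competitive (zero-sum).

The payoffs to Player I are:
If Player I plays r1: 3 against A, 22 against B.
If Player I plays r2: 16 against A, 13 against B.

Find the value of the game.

313/22

Row minima are 3 and 13, so Player I's maximin is 13; column maxima are 16 and 22, so Player II's minimax is 16. These differ, so the equilibrium is in mixed strategies.
Let Player I play r1 with probability p. Player II is indifferent when 3p + 16(1−p) = 22p + 13(1−p), giving p = 3/22.
Let Player II play A with probability q. Player I is indifferent when 3q + 22(1−q) = 16q + 13(1−q), giving q = 9/22.
The value is 3·(9/22) + (22)·(13/22) = 313/22.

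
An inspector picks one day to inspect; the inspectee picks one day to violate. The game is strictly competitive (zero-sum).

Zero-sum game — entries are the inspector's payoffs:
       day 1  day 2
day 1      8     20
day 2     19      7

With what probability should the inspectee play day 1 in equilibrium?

Row minima are 8 and 7, so the inspector's maximin is 8; column maxima are 19 and 20, so the inspectee's minimax is 19. These differ, so the equilibrium is in mixed strategies.
Let the inspectee play day 1 with probability q. The inspector is indifferent when 8q + 20(1−q) = 19q + 7(1−q), giving q = 13/24.

13/24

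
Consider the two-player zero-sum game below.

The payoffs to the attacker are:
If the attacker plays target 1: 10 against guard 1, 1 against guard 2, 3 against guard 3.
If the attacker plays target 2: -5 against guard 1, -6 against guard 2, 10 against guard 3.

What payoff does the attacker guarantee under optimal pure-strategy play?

1

Row minima: 1, -6 → the attacker's maximin is 1.
Column maxima: 10, 1, 10 → the defender's minimax is 1.
They coincide at (target 1, guard 2), so the value is 1.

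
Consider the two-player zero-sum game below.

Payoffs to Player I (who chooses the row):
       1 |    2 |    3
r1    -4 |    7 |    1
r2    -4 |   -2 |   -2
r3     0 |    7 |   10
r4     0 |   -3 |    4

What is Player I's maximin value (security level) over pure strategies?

0

The worst-case payoff for each row is r1: -4, r2: -4, r3: 0, r4: -3.
The best of these is 0.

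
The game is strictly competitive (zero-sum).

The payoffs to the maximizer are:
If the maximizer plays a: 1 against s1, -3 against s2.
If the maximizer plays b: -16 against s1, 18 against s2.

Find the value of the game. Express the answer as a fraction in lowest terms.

Row minima are -3 and -16, so the maximizer's maximin is -3; column maxima are 1 and 18, so the minimizer's minimax is 1. These differ, so the equilibrium is in mixed strategies.
Let the maximizer play a with probability p. The minimizer is indifferent when p − 16(1−p) = −3p + 18(1−p), giving p = 17/19.
Let the minimizer play s1 with probability q. The maximizer is indifferent when q − 3(1−q) = −16q + 18(1−q), giving q = 21/38.
The value is 1·(21/38) + (-3)·(17/38) = -15/19.

-15/19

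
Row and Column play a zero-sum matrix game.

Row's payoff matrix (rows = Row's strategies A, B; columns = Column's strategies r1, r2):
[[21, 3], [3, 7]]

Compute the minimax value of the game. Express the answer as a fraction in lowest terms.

69/11

Row minima are 3 and 3, so Row's maximin is 3; column maxima are 21 and 7, so Column's minimax is 7. These differ, so the equilibrium is in mixed strategies.
Let Row play A with probability p. Column is indifferent when 21p + 3(1−p) = 3p + 7(1−p), giving p = 2/11.
Let Column play r1 with probability q. Row is indifferent when 21q + 3(1−q) = 3q + 7(1−q), giving q = 2/11.
The value is 21·(2/11) + (3)·(9/11) = 69/11.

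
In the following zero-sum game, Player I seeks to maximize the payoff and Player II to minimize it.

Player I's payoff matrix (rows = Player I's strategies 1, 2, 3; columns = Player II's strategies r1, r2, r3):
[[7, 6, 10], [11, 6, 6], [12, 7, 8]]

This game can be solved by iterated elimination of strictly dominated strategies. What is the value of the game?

Row 2 is strictly dominated by row 3 (12>11, 7>6, 8>6); eliminate 2.
Column r3 is strictly dominated by r2 for Player II (6<10, 7<8); eliminate r3.
Row 1 is strictly dominated by row 3 (12>7, 7>6); eliminate 1.
Column r1 is strictly dominated by r2 for Player II (7<12); eliminate r1.
Only (3, r2) remains, with payoff 7.

7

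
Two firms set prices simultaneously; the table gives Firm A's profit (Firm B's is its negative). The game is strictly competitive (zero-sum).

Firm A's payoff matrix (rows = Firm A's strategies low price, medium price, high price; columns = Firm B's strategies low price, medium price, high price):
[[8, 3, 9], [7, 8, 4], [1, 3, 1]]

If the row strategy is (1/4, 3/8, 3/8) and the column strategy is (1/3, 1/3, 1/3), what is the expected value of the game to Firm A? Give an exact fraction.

Against (1/3, 1/3, 1/3), each row's expected payoff is low price: 20/3; medium price: 19/3; high price: 5/3.
Taking the (1/4, 3/8, 3/8)-weighted average: (1/4)·(20/3) + (3/8)·(19/3) + (3/8)·(5/3) = 14/3.

14/3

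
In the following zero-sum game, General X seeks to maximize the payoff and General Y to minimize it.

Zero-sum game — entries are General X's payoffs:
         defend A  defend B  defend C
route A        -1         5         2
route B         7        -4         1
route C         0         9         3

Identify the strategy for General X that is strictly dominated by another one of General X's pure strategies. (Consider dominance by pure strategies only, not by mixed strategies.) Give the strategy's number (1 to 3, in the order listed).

Compare route A with route C: 0 > -1, 9 > 5, 3 > 2.
So route C strictly dominates route A for General X; route A is strictly dominated.

1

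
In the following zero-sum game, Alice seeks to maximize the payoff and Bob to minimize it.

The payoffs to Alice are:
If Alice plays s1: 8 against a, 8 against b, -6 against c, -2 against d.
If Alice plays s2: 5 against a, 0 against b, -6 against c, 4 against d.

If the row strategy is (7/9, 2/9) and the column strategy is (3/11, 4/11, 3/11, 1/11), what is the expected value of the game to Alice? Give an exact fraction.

254/99

Against (3/11, 4/11, 3/11, 1/11), each row's expected payoff is s1: 36/11; s2: 1/11.
Taking the (7/9, 2/9)-weighted average: (7/9)·(36/11) + (2/9)·(1/11) = 254/99.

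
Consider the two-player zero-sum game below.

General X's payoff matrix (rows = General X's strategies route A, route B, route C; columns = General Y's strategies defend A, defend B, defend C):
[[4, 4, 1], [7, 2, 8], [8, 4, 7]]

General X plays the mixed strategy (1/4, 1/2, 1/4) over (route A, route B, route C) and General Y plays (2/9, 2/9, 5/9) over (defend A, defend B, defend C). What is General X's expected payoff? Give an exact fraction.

49/9

Against (2/9, 2/9, 5/9), each row's expected payoff is route A: 7/3; route B: 58/9; route C: 59/9.
Taking the (1/4, 1/2, 1/4)-weighted average: (1/4)·(7/3) + (1/2)·(58/9) + (1/4)·(59/9) = 49/9.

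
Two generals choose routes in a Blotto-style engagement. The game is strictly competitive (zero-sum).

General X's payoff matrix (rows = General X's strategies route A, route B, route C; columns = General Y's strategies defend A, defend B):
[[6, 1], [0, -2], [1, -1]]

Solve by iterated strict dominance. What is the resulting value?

1

Column defend A is strictly dominated by defend B for General Y (1<6, -2<0, -1<1); eliminate defend A.
Row route C is strictly dominated by row route A (1>-1); eliminate route C.
Row route B is strictly dominated by row route A (1>-2); eliminate route B.
Only (route A, defend B) remains, with payoff 1.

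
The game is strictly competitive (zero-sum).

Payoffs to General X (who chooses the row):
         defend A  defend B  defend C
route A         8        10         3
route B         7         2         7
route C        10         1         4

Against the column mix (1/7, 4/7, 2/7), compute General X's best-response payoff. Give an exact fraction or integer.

54/7

route A: (8)·(1/7) + (10)·(4/7) + (3)·(2/7) = 54/7.
route B: (7)·(1/7) + (2)·(4/7) + (7)·(2/7) = 29/7.
route C: (10)·(1/7) + (1)·(4/7) + (4)·(2/7) = 22/7.
The best pure response is route A with expected payoff 54/7.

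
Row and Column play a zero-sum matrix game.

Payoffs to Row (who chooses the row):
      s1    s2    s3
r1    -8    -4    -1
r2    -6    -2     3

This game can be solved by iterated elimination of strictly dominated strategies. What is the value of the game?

Column s2 is strictly dominated by s1 for Column (-8<-4, -6<-2); eliminate s2.
Column s3 is strictly dominated by s1 for Column (-8<-1, -6<3); eliminate s3.
Row r1 is strictly dominated by row r2 (-6>-8); eliminate r1.
Only (r2, s1) remains, with payoff -6.

-6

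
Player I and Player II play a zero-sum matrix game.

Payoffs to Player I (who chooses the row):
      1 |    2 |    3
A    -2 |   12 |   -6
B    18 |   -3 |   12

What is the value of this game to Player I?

Column 1 is strictly dominated by 3 for Player II (it gives Player I more in every row).
The remaining 2×2 game on (A, B) × (2, 3) has no saddle point. Let Player I play A with probability p; indifference gives 12p − 3(1−p) = −6p + 12(1−p), so p = 5/11.
Similarly Player II's optimal q on 2 is 6/11, and the value is 12·(6/11) + (-6)·(5/11) = 42/11.

42/11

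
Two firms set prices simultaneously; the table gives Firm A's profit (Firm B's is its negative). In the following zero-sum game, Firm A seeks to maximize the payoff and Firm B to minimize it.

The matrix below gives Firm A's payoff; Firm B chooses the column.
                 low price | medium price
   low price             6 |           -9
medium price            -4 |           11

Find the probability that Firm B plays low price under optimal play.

Row minima are -9 and -4, so Firm A's maximin is -4; column maxima are 6 and 11, so Firm B's minimax is 6. These differ, so the equilibrium is in mixed strategies.
Let Firm B play low price with probability q. Firm A is indifferent when 6q − 9(1−q) = −4q + 11(1−q), giving q = 2/3.

2/3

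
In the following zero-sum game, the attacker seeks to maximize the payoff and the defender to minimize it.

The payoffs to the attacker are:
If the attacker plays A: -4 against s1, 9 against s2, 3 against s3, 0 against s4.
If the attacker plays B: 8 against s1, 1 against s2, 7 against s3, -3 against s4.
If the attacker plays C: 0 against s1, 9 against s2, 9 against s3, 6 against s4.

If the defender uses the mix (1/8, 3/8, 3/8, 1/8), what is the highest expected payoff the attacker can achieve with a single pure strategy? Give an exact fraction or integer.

A: (-4)·(1/8) + (9)·(3/8) + (3)·(3/8) + (0)·(1/8) = 4.
B: (8)·(1/8) + (1)·(3/8) + (7)·(3/8) + (-3)·(1/8) = 29/8.
C: (0)·(1/8) + (9)·(3/8) + (9)·(3/8) + (6)·(1/8) = 15/2.
The best pure response is C with expected payoff 15/2.

15/2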